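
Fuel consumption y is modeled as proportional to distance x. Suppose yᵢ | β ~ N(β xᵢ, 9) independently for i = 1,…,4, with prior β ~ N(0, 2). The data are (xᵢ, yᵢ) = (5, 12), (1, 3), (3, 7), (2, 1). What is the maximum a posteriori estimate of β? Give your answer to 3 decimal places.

β̂_MAP = 1.977

log p(β | y) = −Σ(yᵢ − βxᵢ)²/(2·9) − β²/(2·2) + const.
Setting the derivative to zero: Σxᵢ(yᵢ − βxᵢ)/9 − β/2 = 0, so β = Σxᵢyᵢ / (Σxᵢ² + σ²/τ²).
Σxᵢyᵢ = 5·12 + 1·3 + 3·7 + 2·1 = 86; Σxᵢ² = 39; σ²/τ² = 4.5.
β̂_MAP = 86 / (39 + 4.5) = 86/43.5 ≈ 1.977.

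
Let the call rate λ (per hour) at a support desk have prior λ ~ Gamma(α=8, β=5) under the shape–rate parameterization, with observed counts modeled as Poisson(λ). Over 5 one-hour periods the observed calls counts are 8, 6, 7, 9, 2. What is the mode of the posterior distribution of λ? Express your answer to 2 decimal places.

Σxᵢ = 8+6+7+9+2 = 32, with n = 5.
Posterior ∝ λ^7e^(−5λ) · λ^32e^(−5λ) = λ^39e^(−10λ), i.e. Gamma(shape=40, rate=10).
The mode of a Gamma(a, b) with a ≥ 1 (shape–rate) is (a−1)/b = 39/10 ≈ 3.90.

λ̂_MAP = 3.90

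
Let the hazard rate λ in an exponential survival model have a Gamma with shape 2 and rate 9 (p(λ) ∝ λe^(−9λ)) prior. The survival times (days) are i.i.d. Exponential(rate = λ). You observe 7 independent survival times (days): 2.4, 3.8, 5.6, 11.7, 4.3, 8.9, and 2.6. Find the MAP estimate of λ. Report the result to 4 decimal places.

λ̂_MAP = 0.1656

The Exponential(rate=λ) likelihood is ∝ λ^n e^(−λΣtᵢ). Here n = 7 and Σtᵢ = 2.4 + 3.8 + 5.6 + 11.7 + 4.3 + 8.9 + 2.6 = 39.3.
Posterior ∝ λe^(−9λ) · λ^7e^(−39.3λ) = λ^8e^(−48.3λ), i.e. Gamma(9, 48.3).
Mode = (a−1)/b = 8/48.3 ≈ 0.1656.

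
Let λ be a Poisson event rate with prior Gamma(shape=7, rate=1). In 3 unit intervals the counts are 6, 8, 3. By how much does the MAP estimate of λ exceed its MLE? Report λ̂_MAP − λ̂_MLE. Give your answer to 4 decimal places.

MAP − MLE = 0.0833

Σxᵢ = 17. Posterior is Gamma(24, 4); MAP = (24−1)/4 = 23/4 ≈ 5.75000.
MLE = x̄ = 17/3 ≈ 5.66667.
Difference = 23/4 − 17/3 = 1/12 ≈ 0.0833.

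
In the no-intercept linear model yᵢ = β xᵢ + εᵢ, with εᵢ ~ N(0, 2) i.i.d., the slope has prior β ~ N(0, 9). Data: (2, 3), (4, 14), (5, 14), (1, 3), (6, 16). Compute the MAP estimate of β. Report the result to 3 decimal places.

β̂_MAP = 2.809

log p(β | y) = −Σ(yᵢ − βxᵢ)²/(2·2) − β²/(2·9) + const.
Setting the derivative to zero: Σxᵢ(yᵢ − βxᵢ)/2 − β/9 = 0, so β = Σxᵢyᵢ / (Σxᵢ² + σ²/τ²).
Σxᵢyᵢ = 2·3 + 4·14 + 5·14 + 1·3 + 6·16 = 231; Σxᵢ² = 82; σ²/τ² = 2/9.
β̂_MAP = 231 / (82 + 2/9) = 231/(740/9) = 2079/740 ≈ 2.809.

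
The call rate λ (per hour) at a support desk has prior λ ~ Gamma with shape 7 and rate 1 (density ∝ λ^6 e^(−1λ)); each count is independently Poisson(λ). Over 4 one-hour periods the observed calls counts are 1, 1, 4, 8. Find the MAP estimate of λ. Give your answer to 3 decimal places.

λ̂_MAP = 4.000

Σxᵢ = 1+1+4+8 = 14, with n = 4.
Posterior ∝ λ^6e^(−1λ) · λ^14e^(−4λ) = λ^20e^(−5λ), i.e. Gamma(shape=21, rate=5).
The mode of a Gamma(a, b) with a ≥ 1 (shape–rate) is (a−1)/b = 20/5 ≈ 4.000.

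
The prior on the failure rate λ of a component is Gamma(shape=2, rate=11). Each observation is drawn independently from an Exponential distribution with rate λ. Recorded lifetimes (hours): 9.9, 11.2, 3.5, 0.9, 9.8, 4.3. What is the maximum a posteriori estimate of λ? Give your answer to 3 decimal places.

The Exponential(rate=λ) likelihood is ∝ λ^n e^(−λΣtᵢ). Here n = 6 and Σtᵢ = 9.9 + 11.2 + 3.5 + 0.9 + 9.8 + 4.3 = 39.6.
Posterior ∝ λe^(−11λ) · λ^6e^(−39.6λ) = λ^7e^(−50.6λ), i.e. Gamma(8, 50.6).
Mode = (a−1)/b = 7/50.6 ≈ 0.138.

λ̂_MAP = 0.138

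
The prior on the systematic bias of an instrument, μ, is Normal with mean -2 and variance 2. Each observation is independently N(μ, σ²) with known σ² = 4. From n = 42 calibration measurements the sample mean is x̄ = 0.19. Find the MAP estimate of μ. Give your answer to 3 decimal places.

μ̂_MAP = 0.090

n = 42, x̄ = 0.19.
For a Normal prior and Normal likelihood with known variance, the posterior is Normal; its mode equals its mean, the precision-weighted average.
Prior precision 1/σ₀² = 1/2 = 0.5; data precision n/σ² = 42/4 = 10.5.
μ̂ = (0.5·(-2) + 10.5·0.19) / (0.5 + 10.5) = 0.995/11 = 199/2200 ≈ 0.090.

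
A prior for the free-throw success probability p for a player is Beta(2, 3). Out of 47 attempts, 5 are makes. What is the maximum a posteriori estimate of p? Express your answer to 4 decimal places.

Prior: Beta(2, 3).
Data: 5 successes in 47 trials. The binomial likelihood contributes p^5(1−p)^42, so the posterior is Beta(2+5, 3+42) = Beta(7, 45).
For Beta(a, b) with a, b > 1 the mode is (a−1)/(a+b−2) = 6/50 ≈ 0.1200.

p̂_MAP = 0.1200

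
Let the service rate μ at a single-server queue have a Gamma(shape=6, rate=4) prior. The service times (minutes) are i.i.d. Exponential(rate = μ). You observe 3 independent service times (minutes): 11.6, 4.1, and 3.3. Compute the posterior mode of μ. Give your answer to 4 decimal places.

μ̂_MAP = 0.3478

The Exponential(rate=μ) likelihood is ∝ μ^n e^(−μΣtᵢ). Here n = 3 and Σtᵢ = 11.6 + 4.1 + 3.3 = 19.
Posterior ∝ μ^5e^(−4μ) · μ^3e^(−19μ) = μ^8e^(−23μ), i.e. Gamma(9, 23).
Mode = (a−1)/b = 8/23 ≈ 0.3478.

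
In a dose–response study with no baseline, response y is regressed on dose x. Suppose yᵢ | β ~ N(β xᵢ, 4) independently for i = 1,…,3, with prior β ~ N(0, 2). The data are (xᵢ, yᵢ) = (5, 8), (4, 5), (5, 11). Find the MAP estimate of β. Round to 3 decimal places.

log p(β | y) = −Σ(yᵢ − βxᵢ)²/(2·4) − β²/(2·2) + const.
Setting the derivative to zero: Σxᵢ(yᵢ − βxᵢ)/4 − β/2 = 0, so β = Σxᵢyᵢ / (Σxᵢ² + σ²/τ²).
Σxᵢyᵢ = 5·8 + 4·5 + 5·11 = 115; Σxᵢ² = 66; σ²/τ² = 2.
β̂_MAP = 115 / (66 + 2) = 115/68 ≈ 1.691.

β̂_MAP = 1.691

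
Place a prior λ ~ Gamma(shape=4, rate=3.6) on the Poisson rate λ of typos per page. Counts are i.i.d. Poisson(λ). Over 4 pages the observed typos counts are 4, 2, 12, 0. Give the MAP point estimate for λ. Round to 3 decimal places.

Σxᵢ = 4+2+12+0 = 18, with n = 4.
Posterior ∝ λ^3e^(−3.6λ) · λ^18e^(−4λ) = λ^21e^(−7.6λ), i.e. Gamma(shape=22, rate=7.6).
The mode of a Gamma(a, b) with a ≥ 1 (shape–rate) is (a−1)/b = 21/7.6 ≈ 2.763.

λ̂_MAP = 2.763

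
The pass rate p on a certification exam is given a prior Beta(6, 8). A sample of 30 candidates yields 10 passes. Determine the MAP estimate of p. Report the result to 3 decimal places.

Prior: Beta(6, 8).
Data: 10 successes in 30 trials. The binomial likelihood contributes p^10(1−p)^20, so the posterior is Beta(6+10, 8+20) = Beta(16, 28).
For Beta(a, b) with a, b > 1 the mode is (a−1)/(a+b−2) = 15/42 ≈ 0.357.

p̂_MAP = 0.357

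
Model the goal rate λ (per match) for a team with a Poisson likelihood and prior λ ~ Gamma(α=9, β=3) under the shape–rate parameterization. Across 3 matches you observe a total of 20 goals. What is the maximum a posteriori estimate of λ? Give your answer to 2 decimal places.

Σxᵢ = 20, n = 3.
Posterior ∝ λ^8e^(−3λ) · λ^20e^(−3λ) = λ^28e^(−6λ), i.e. Gamma(shape=29, rate=6).
The mode of a Gamma(a, b) with a ≥ 1 (shape–rate) is (a−1)/b = 28/6 ≈ 4.67.

λ̂_MAP = 4.67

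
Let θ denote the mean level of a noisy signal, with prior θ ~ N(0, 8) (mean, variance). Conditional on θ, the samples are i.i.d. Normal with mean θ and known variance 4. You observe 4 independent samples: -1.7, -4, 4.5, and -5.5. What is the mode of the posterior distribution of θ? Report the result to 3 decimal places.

n = 4; x̄ = ((-1.7) + (-4) + 4.5 + (-5.5))/4 = -6.7/4 = -1.675.
For a Normal prior and Normal likelihood with known variance, the posterior is Normal; its mode equals its mean, the precision-weighted average.
Prior precision 1/σ₀² = 1/8 = 0.125; data precision n/σ² = 4/4 = 1.
θ̂ = (0.125·0 + 1·(-1.675)) / (0.125 + 1) = (-1.675)/1.125 = -67/45 ≈ -1.489.

θ̂_MAP = -1.489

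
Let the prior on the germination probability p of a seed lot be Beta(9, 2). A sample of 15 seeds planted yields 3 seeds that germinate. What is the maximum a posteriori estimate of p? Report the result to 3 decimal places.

Prior: Beta(9, 2).
Data: 3 successes in 15 trials. The binomial likelihood contributes p^3(1−p)^12, so the posterior is Beta(9+3, 2+12) = Beta(12, 14).
For Beta(a, b) with a, b > 1 the mode is (a−1)/(a+b−2) = 11/24 ≈ 0.458.

p̂_MAP = 0.458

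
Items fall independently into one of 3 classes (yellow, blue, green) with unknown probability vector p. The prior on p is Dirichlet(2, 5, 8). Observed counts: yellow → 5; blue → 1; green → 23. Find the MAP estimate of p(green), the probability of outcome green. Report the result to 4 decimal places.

MAP estimate of p(green) = 0.7317

The posterior is Dirichlet(αᵢ + nᵢ) = Dirichlet(7, 6, 31).
For a Dirichlet(a₁,…,a_K) with all aᵢ > 1, the mode has j-th component (aⱼ − 1)/(Σaᵢ − K).
Here Σaᵢ = 44 and K = 3, so p(green) = (31 − 1)/(44 − 3) = 30/41 ≈ 0.7317.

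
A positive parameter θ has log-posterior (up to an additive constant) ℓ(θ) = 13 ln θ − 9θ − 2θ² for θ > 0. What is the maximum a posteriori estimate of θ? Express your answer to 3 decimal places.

ℓ'(θ) = 13/θ − 9 − 4θ. Setting this to zero and multiplying by θ: 4θ² + 9θ − 13 = 0.
θ = (−9 + √(9² + 4·4·13)) / (2·4) = (−9 + √289) / 8 = (−9 + 17)/8 = 1.
ℓ''(θ) = −13/θ² − 4 < 0, confirming a maximum.

θ̂_MAP = 1.000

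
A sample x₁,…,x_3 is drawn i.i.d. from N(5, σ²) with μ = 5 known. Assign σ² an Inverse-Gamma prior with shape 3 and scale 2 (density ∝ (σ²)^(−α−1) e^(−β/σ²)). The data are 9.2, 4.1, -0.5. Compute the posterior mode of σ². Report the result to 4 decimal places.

Sum of squared deviations about the known mean: SS = (9.2−5)² + (4.1−5)² + (-0.5−5)² = 48.7.
The Normal likelihood contributes (σ²)^(−n/2) exp(−SS/(2σ²)), so the posterior is Inverse-Gamma(α + n/2, β + SS/2) = Inverse-Gamma(4.5, 26.35).
The mode of Inverse-Gamma(a, b) is b/(a+1) = 26.35/5.5 ≈ 4.7909.

σ̂²_MAP = 4.7909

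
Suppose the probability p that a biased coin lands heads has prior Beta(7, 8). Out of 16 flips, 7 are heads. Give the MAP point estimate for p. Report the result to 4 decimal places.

Prior: Beta(7, 8).
Data: 7 successes in 16 trials. The binomial likelihood contributes p^7(1−p)^9, so the posterior is Beta(7+7, 8+9) = Beta(14, 17).
For Beta(a, b) with a, b > 1 the mode is (a−1)/(a+b−2) = 13/29 ≈ 0.4483.

p̂_MAP = 0.4483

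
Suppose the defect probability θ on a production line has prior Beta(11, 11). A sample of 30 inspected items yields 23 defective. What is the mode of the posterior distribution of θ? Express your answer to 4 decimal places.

θ̂_MAP = 0.6600

Prior: Beta(11, 11).
Data: 23 successes in 30 trials. The binomial likelihood contributes θ^23(1−θ)^7, so the posterior is Beta(11+23, 11+7) = Beta(34, 18).
For Beta(a, b) with a, b > 1 the mode is (a−1)/(a+b−2) = 33/50 ≈ 0.6600.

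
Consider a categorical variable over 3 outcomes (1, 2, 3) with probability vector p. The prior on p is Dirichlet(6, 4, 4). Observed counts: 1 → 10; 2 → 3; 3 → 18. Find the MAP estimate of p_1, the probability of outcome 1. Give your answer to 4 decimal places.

MAP estimate: 0.3571

The posterior is Dirichlet(αᵢ + nᵢ) = Dirichlet(16, 7, 22).
For a Dirichlet(a₁,…,a_K) with all aᵢ > 1, the mode has j-th component (aⱼ − 1)/(Σaᵢ − K).
Here Σaᵢ = 45 and K = 3, so p_1 = (16 − 1)/(45 − 3) = 15/42 ≈ 0.3571.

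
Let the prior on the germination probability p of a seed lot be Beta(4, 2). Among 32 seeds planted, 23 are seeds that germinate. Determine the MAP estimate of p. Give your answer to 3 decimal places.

Prior: Beta(4, 2).
Data: 23 successes in 32 trials. The binomial likelihood contributes p^23(1−p)^9, so the posterior is Beta(4+23, 2+9) = Beta(27, 11).
For Beta(a, b) with a, b > 1 the mode is (a−1)/(a+b−2) = 26/36 ≈ 0.722.

p̂_MAP = 0.722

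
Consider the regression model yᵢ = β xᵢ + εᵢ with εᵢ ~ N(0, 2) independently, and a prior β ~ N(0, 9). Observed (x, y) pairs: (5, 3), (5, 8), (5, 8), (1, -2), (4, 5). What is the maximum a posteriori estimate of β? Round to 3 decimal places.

β̂_MAP = 1.225

log p(β | y) = −Σ(yᵢ − βxᵢ)²/(2·2) − β²/(2·9) + const.
Setting the derivative to zero: Σxᵢ(yᵢ − βxᵢ)/2 − β/9 = 0, so β = Σxᵢyᵢ / (Σxᵢ² + σ²/τ²).
Σxᵢyᵢ = 5·3 + 5·8 + 5·8 + 1·(-2) + 4·5 = 113; Σxᵢ² = 92; σ²/τ² = 2/9.
β̂_MAP = 113 / (92 + 2/9) = 113/(830/9) = 1017/830 ≈ 1.225.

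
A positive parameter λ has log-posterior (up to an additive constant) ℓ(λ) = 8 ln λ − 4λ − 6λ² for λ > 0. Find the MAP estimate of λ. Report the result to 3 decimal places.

λ̂_MAP = 0.667

ℓ'(λ) = 8/λ − 4 − 12λ. Setting this to zero and multiplying by λ: 12λ² + 4λ − 8 = 0.
λ = (−4 + √(4² + 4·12·8)) / (2·12) = (−4 + √400) / 24 = (−4 + 20)/24 = 2/3.
ℓ''(λ) = −8/λ² − 12 < 0, confirming a maximum.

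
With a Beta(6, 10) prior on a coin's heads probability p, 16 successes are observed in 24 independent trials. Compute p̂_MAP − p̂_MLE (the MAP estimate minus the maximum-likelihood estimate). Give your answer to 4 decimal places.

Posterior is Beta(22, 18); MAP = (22−1)/(40−2) = 21/38 ≈ 0.55263.
MLE ignores the prior: p̂_MLE = k/n = 16/24 ≈ 0.66667.
Difference = 21/38 − 16/24 = -13/114 ≈ -0.1140.

MAP − MLE = -0.1140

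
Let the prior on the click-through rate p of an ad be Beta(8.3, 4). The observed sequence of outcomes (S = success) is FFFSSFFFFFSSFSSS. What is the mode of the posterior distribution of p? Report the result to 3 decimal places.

p̂_MAP = 0.544

Prior: Beta(8.3, 4).
Data: 7 successes in 16 trials (from the sequence). The binomial likelihood contributes p^7(1−p)^9, so the posterior is Beta(8.3+7, 4+9) = Beta(15.3, 13).
For Beta(a, b) with a, b > 1 the mode is (a−1)/(a+b−2) = 14.3/26.3 ≈ 0.544.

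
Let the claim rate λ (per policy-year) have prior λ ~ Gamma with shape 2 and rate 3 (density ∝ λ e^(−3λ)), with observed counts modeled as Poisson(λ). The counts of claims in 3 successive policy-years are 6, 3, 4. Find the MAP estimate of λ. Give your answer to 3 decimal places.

Σxᵢ = 6+3+4 = 13, with n = 3.
Posterior ∝ λe^(−3λ) · λ^13e^(−3λ) = λ^14e^(−6λ), i.e. Gamma(shape=15, rate=6).
The mode of a Gamma(a, b) with a ≥ 1 (shape–rate) is (a−1)/b = 14/6 ≈ 2.333.

λ̂_MAP = 2.333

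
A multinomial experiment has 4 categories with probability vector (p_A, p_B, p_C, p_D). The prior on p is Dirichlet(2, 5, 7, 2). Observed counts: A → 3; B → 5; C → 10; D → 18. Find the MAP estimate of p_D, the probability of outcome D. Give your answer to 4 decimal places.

MAP estimate of p_D = 0.3958

The posterior is Dirichlet(αᵢ + nᵢ) = Dirichlet(5, 10, 17, 20).
For a Dirichlet(a₁,…,a_K) with all aᵢ > 1, the mode has j-th component (aⱼ − 1)/(Σaᵢ − K).
Here Σaᵢ = 52 and K = 4, so p_D = (20 − 1)/(52 − 4) = 19/48 ≈ 0.3958.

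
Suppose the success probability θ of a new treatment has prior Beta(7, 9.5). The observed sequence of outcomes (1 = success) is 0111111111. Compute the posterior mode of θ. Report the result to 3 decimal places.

Prior: Beta(7, 9.5).
Data: 9 successes in 10 trials (from the sequence). The binomial likelihood contributes θ^9(1−θ)^1, so the posterior is Beta(7+9, 9.5+1) = Beta(16, 10.5).
For Beta(a, b) with a, b > 1 the mode is (a−1)/(a+b−2) = 15/24.5 ≈ 0.612.

θ̂_MAP = 0.612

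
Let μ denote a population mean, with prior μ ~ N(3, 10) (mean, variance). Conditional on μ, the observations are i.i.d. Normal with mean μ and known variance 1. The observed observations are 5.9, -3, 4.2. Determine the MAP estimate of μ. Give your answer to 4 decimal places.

n = 3; x̄ = (5.9 + (-3) + 4.2)/3 = 7.1/3 = 71/30 ≈ 2.3667.
For a Normal prior and Normal likelihood with known variance, the posterior is Normal; its mode equals its mean, the precision-weighted average.
Prior precision 1/σ₀² = 1/10 = 0.1; data precision n/σ² = 3/1 = 3.
μ̂ = (0.1·3 + 3·(71/30)) / (0.1 + 3) = 7.4/3.1 = 74/31 ≈ 2.3871.

μ̂_MAP = 2.3871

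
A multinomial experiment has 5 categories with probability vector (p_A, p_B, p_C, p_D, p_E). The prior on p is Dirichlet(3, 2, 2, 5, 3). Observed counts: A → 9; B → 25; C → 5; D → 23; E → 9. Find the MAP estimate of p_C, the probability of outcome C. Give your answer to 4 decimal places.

The posterior is Dirichlet(αᵢ + nᵢ) = Dirichlet(12, 27, 7, 28, 12).
For a Dirichlet(a₁,…,a_K) with all aᵢ > 1, the mode has j-th component (aⱼ − 1)/(Σaᵢ − K).
Here Σaᵢ = 86 and K = 5, so p_C = (7 − 1)/(86 − 5) = 6/81 ≈ 0.0741.

MAP estimate of p_C = 0.0741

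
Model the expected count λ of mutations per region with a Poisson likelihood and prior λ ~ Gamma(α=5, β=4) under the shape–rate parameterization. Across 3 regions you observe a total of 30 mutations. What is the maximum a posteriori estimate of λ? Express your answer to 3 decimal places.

Σxᵢ = 30, n = 3.
Posterior ∝ λ^4e^(−4λ) · λ^30e^(−3λ) = λ^34e^(−7λ), i.e. Gamma(shape=35, rate=7).
The mode of a Gamma(a, b) with a ≥ 1 (shape–rate) is (a−1)/b = 34/7 ≈ 4.857.

λ̂_MAP = 4.857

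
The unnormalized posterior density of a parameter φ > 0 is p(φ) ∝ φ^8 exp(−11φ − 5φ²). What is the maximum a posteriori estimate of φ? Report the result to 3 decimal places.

φ̂_MAP = 0.500

ℓ'(φ) = 8/φ − 11 − 10φ. Setting this to zero and multiplying by φ: 10φ² + 11φ − 8 = 0.
φ = (−11 + √(11² + 4·10·8)) / (2·10) = (−11 + √441) / 20 = (−11 + 21)/20 = 1/2.
ℓ''(φ) = −8/φ² − 10 < 0, confirming a maximum.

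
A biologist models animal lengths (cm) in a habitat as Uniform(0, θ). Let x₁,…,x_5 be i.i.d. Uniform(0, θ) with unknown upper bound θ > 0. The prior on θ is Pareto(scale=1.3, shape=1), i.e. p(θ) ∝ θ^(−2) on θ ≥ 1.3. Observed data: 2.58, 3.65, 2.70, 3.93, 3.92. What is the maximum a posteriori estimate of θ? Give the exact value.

θ̂_MAP = 3.93

The Uniform(0, θ) likelihood is θ^(−n) for θ ≥ max(xᵢ), zero otherwise. Here max(xᵢ) = 3.93.
Posterior ∝ θ^(−2) · θ^(−5) = θ^(−7) on θ ≥ max(1.3, 3.93) = 3.93.
This density is strictly decreasing in θ, so the posterior mode lies at the lower boundary of the support.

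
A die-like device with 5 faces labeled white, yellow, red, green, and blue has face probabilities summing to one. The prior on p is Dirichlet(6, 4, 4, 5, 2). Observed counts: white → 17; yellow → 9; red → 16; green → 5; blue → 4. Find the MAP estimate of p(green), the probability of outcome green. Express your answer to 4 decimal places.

MAP estimate of p(green) = 0.1343

The posterior is Dirichlet(αᵢ + nᵢ) = Dirichlet(23, 13, 20, 10, 6).
For a Dirichlet(a₁,…,a_K) with all aᵢ > 1, the mode has j-th component (aⱼ − 1)/(Σaᵢ − K).
Here Σaᵢ = 72 and K = 5, so p(green) = (10 − 1)/(72 − 5) = 9/67 ≈ 0.1343.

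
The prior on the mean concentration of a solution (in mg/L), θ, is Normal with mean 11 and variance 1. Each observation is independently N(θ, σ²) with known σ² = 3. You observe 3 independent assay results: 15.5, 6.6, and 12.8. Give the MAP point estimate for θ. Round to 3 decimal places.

θ̂_MAP = 11.317

n = 3; x̄ = (15.5 + 6.6 + 12.8)/3 = 34.9/3 = 349/30 ≈ 11.6333.
For a Normal prior and Normal likelihood with known variance, the posterior is Normal; its mode equals its mean, the precision-weighted average.
Prior precision 1/σ₀² = 1/1 = 1; data precision n/σ² = 3/3 = 1.
θ̂ = (1·11 + 1·(349/30)) / (1 + 1) = (679/30)/2 = 679/60 ≈ 11.317.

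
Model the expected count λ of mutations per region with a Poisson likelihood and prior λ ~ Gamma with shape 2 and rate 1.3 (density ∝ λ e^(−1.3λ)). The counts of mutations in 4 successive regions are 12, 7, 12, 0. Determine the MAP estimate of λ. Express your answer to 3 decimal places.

λ̂_MAP = 6.038

Σxᵢ = 12+7+12+0 = 31, with n = 4.
Posterior ∝ λe^(−1.3λ) · λ^31e^(−4λ) = λ^32e^(−5.3λ), i.e. Gamma(shape=33, rate=5.3).
The mode of a Gamma(a, b) with a ≥ 1 (shape–rate) is (a−1)/b = 32/5.3 ≈ 6.038.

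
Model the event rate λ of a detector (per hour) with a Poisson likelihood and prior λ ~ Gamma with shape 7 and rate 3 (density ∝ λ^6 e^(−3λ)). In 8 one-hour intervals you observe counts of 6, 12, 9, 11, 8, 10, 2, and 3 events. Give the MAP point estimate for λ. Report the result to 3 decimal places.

λ̂_MAP = 6.091

Σxᵢ = 6+12+9+11+8+10+2+3 = 61, with n = 8.
Posterior ∝ λ^6e^(−3λ) · λ^61e^(−8λ) = λ^67e^(−11λ), i.e. Gamma(shape=68, rate=11).
The mode of a Gamma(a, b) with a ≥ 1 (shape–rate) is (a−1)/b = 67/11 ≈ 6.091.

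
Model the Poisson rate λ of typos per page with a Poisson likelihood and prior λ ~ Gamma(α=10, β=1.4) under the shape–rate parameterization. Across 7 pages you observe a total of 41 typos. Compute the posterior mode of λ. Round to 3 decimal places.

Σxᵢ = 41, n = 7.
Posterior ∝ λ^9e^(−1.4λ) · λ^41e^(−7λ) = λ^50e^(−8.4λ), i.e. Gamma(shape=51, rate=8.4).
The mode of a Gamma(a, b) with a ≥ 1 (shape–rate) is (a−1)/b = 50/8.4 ≈ 5.952.

λ̂_MAP = 5.952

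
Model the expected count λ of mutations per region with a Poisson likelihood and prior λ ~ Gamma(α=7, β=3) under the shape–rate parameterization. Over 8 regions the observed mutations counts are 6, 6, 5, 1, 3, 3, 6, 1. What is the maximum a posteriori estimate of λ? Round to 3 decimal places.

λ̂_MAP = 3.364

Σxᵢ = 6+6+5+1+3+3+6+1 = 31, with n = 8.
Posterior ∝ λ^6e^(−3λ) · λ^31e^(−8λ) = λ^37e^(−11λ), i.e. Gamma(shape=38, rate=11).
The mode of a Gamma(a, b) with a ≥ 1 (shape–rate) is (a−1)/b = 37/11 ≈ 3.364.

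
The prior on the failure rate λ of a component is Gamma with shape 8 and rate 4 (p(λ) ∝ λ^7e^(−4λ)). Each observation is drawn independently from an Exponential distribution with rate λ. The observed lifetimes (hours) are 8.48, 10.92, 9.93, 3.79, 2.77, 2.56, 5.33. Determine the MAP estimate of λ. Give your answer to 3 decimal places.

The Exponential(rate=λ) likelihood is ∝ λ^n e^(−λΣtᵢ). Here n = 7 and Σtᵢ = 8.48 + 10.92 + 9.93 + 3.79 + 2.77 + 2.56 + 5.33 = 43.78.
Posterior ∝ λ^7e^(−4λ) · λ^7e^(−43.78λ) = λ^14e^(−47.78λ), i.e. Gamma(15, 47.78).
Mode = (a−1)/b = 14/47.78 ≈ 0.293.

λ̂_MAP = 0.293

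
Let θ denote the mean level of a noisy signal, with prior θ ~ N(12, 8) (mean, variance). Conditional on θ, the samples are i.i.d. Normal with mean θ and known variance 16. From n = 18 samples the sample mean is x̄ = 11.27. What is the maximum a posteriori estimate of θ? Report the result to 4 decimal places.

n = 18, x̄ = 11.27.
For a Normal prior and Normal likelihood with known variance, the posterior is Normal; its mode equals its mean, the precision-weighted average.
Prior precision 1/σ₀² = 1/8 = 0.125; data precision n/σ² = 18/16 = 1.125.
θ̂ = (0.125·12 + 1.125·11.27) / (0.125 + 1.125) = 14.17875/1.25 = 11.3430.

θ̂_MAP = 11.3430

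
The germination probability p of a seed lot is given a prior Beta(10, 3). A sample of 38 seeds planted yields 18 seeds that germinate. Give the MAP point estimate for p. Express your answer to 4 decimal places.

p̂_MAP = 0.5510

Prior: Beta(10, 3).
Data: 18 successes in 38 trials. The binomial likelihood contributes p^18(1−p)^20, so the posterior is Beta(10+18, 3+20) = Beta(28, 23).
For Beta(a, b) with a, b > 1 the mode is (a−1)/(a+b−2) = 27/49 ≈ 0.5510.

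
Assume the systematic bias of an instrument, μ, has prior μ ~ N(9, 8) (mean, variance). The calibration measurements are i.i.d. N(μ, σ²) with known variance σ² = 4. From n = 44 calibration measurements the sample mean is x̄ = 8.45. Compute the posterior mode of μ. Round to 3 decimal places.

n = 44, x̄ = 8.45.
For a Normal prior and Normal likelihood with known variance, the posterior is Normal; its mode equals its mean, the precision-weighted average.
Prior precision 1/σ₀² = 1/8 = 0.125; data precision n/σ² = 44/4 = 11.
μ̂ = (0.125·9 + 11·8.45) / (0.125 + 11) = 94.075/11.125 = 3763/445 ≈ 8.456.

μ̂_MAP = 8.456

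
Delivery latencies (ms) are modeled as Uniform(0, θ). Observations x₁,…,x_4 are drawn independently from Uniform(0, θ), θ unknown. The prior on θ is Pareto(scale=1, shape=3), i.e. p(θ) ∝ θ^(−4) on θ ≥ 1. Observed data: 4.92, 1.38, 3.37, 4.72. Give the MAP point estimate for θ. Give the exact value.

θ̂_MAP = 4.92

The Uniform(0, θ) likelihood is θ^(−n) for θ ≥ max(xᵢ), zero otherwise. Here max(xᵢ) = 4.92.
Posterior ∝ θ^(−4) · θ^(−4) = θ^(−8) on θ ≥ max(1, 4.92) = 4.92.
This density is strictly decreasing in θ, so the posterior mode lies at the lower boundary of the support.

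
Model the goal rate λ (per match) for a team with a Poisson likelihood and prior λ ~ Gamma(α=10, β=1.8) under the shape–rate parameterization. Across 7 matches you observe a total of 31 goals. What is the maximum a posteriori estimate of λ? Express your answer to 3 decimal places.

Σxᵢ = 31, n = 7.
Posterior ∝ λ^9e^(−1.8λ) · λ^31e^(−7λ) = λ^40e^(−8.8λ), i.e. Gamma(shape=41, rate=8.8).
The mode of a Gamma(a, b) with a ≥ 1 (shape–rate) is (a−1)/b = 40/8.8 ≈ 4.545.

λ̂_MAP = 4.545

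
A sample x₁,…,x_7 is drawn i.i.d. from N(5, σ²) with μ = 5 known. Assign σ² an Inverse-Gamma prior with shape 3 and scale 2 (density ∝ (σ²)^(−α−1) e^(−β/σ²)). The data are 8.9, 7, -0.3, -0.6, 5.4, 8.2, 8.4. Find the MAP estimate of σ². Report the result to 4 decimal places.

σ̂²_MAP = 6.9747

Sum of squared deviations about the known mean: SS = (8.9−5)² + (7−5)² + (-0.3−5)² + (-0.6−5)² + (5.4−5)² + (8.2−5)² + (8.4−5)² = 100.62.
The Normal likelihood contributes (σ²)^(−n/2) exp(−SS/(2σ²)), so the posterior is Inverse-Gamma(α + n/2, β + SS/2) = Inverse-Gamma(6.5, 52.31).
The mode of Inverse-Gamma(a, b) is b/(a+1) = 52.31/7.5 ≈ 6.9747.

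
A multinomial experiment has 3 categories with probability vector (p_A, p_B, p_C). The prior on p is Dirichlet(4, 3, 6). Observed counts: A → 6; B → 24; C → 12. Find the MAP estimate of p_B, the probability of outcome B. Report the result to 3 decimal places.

MAP estimate of p_B = 0.500

The posterior is Dirichlet(αᵢ + nᵢ) = Dirichlet(10, 27, 18).
For a Dirichlet(a₁,…,a_K) with all aᵢ > 1, the mode has j-th component (aⱼ − 1)/(Σaᵢ − K).
Here Σaᵢ = 55 and K = 3, so p_B = (27 − 1)/(55 − 3) = 26/52 ≈ 0.500.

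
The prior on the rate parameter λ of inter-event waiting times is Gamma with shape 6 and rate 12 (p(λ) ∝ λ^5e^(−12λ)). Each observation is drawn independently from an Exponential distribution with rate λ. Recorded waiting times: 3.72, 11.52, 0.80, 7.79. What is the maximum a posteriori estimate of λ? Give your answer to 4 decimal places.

The Exponential(rate=λ) likelihood is ∝ λ^n e^(−λΣtᵢ). Here n = 4 and Σtᵢ = 3.72 + 11.52 + 0.80 + 7.79 = 23.83.
Posterior ∝ λ^5e^(−12λ) · λ^4e^(−23.83λ) = λ^9e^(−35.83λ), i.e. Gamma(10, 35.83).
Mode = (a−1)/b = 9/35.83 ≈ 0.2512.

λ̂_MAP = 0.2512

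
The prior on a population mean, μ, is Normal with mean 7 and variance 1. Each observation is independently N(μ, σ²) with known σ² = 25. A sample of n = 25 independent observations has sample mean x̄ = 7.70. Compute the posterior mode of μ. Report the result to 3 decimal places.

μ̂_MAP = 7.350

n = 25, x̄ = 7.70.
For a Normal prior and Normal likelihood with known variance, the posterior is Normal; its mode equals its mean, the precision-weighted average.
Prior precision 1/σ₀² = 1/1 = 1; data precision n/σ² = 25/25 = 1.
μ̂ = (1·7 + 1·7.7) / (1 + 1) = 14.7/2 = 7.350.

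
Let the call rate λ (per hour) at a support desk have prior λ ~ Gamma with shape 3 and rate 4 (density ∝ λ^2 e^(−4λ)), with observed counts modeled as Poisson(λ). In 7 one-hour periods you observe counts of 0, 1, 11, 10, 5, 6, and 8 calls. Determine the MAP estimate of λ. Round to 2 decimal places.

λ̂_MAP = 3.91

Σxᵢ = 0+1+11+10+5+6+8 = 41, with n = 7.
Posterior ∝ λ^2e^(−4λ) · λ^41e^(−7λ) = λ^43e^(−11λ), i.e. Gamma(shape=44, rate=11).
The mode of a Gamma(a, b) with a ≥ 1 (shape–rate) is (a−1)/b = 43/11 ≈ 3.91.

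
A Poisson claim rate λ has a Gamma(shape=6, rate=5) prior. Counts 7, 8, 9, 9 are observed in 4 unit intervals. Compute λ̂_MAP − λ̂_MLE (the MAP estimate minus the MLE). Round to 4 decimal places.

MAP − MLE = -4.0278

Σxᵢ = 33. Posterior is Gamma(39, 9); MAP = (39−1)/9 = 38/9 ≈ 4.22222.
MLE = x̄ = 33/4 ≈ 8.25000.
Difference = 38/9 − 33/4 = -145/36 ≈ -4.0278.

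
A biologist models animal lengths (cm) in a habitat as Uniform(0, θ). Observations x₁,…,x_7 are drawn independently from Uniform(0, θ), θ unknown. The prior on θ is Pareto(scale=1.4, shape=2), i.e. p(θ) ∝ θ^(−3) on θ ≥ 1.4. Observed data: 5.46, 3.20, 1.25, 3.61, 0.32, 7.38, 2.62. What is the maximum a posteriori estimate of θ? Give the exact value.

θ̂_MAP = 7.38

The Uniform(0, θ) likelihood is θ^(−n) for θ ≥ max(xᵢ), zero otherwise. Here max(xᵢ) = 7.38.
Posterior ∝ θ^(−3) · θ^(−7) = θ^(−10) on θ ≥ max(1.4, 7.38) = 7.38.
This density is strictly decreasing in θ, so the posterior mode lies at the lower boundary of the support.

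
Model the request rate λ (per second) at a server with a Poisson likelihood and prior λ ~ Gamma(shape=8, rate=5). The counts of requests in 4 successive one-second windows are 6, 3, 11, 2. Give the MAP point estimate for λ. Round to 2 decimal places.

Σxᵢ = 6+3+11+2 = 22, with n = 4.
Posterior ∝ λ^7e^(−5λ) · λ^22e^(−4λ) = λ^29e^(−9λ), i.e. Gamma(shape=30, rate=9).
The mode of a Gamma(a, b) with a ≥ 1 (shape–rate) is (a−1)/b = 29/9 ≈ 3.22.

λ̂_MAP = 3.22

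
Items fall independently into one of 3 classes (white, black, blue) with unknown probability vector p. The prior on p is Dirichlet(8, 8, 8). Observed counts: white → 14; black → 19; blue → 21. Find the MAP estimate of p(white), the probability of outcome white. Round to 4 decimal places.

MAP estimate of p(white) = 0.2800

The posterior is Dirichlet(αᵢ + nᵢ) = Dirichlet(22, 27, 29).
For a Dirichlet(a₁,…,a_K) with all aᵢ > 1, the mode has j-th component (aⱼ − 1)/(Σaᵢ − K).
Here Σaᵢ = 78 and K = 3, so p(white) = (22 − 1)/(78 − 3) = 21/75 ≈ 0.2800.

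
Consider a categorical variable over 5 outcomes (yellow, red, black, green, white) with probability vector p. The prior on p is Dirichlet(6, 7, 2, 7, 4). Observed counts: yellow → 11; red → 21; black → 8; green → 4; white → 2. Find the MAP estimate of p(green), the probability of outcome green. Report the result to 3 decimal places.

The posterior is Dirichlet(αᵢ + nᵢ) = Dirichlet(17, 28, 10, 11, 6).
For a Dirichlet(a₁,…,a_K) with all aᵢ > 1, the mode has j-th component (aⱼ − 1)/(Σaᵢ − K).
Here Σaᵢ = 72 and K = 5, so p(green) = (11 − 1)/(72 − 5) = 10/67 ≈ 0.149.

MAP estimate of p(green) = 0.149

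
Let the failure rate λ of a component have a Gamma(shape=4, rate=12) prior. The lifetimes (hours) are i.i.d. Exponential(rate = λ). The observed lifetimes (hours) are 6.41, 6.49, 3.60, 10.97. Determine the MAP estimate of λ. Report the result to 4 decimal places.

The Exponential(rate=λ) likelihood is ∝ λ^n e^(−λΣtᵢ). Here n = 4 and Σtᵢ = 6.41 + 6.49 + 3.60 + 10.97 = 27.47.
Posterior ∝ λ^3e^(−12λ) · λ^4e^(−27.47λ) = λ^7e^(−39.47λ), i.e. Gamma(8, 39.47).
Mode = (a−1)/b = 7/39.47 ≈ 0.1773.

λ̂_MAP = 0.1773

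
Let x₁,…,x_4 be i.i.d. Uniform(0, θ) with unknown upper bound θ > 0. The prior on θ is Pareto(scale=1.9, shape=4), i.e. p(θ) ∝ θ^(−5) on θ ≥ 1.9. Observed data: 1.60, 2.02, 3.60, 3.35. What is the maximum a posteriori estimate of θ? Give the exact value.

The Uniform(0, θ) likelihood is θ^(−n) for θ ≥ max(xᵢ), zero otherwise. Here max(xᵢ) = 3.60.
Posterior ∝ θ^(−5) · θ^(−4) = θ^(−9) on θ ≥ max(1.9, 3.60) = 3.60.
This density is strictly decreasing in θ, so the posterior mode lies at the lower boundary of the support.

θ̂_MAP = 3.60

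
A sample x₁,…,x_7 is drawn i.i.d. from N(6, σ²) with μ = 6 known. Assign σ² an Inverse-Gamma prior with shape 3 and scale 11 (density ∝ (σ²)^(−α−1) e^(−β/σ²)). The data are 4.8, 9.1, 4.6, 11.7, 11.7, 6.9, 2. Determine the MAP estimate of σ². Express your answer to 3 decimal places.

Sum of squared deviations about the known mean: SS = (4.8−6)² + (9.1−6)² + (4.6−6)² + (11.7−6)² + (11.7−6)² + (6.9−6)² + (2−6)² = 94.8.
The Normal likelihood contributes (σ²)^(−n/2) exp(−SS/(2σ²)), so the posterior is Inverse-Gamma(α + n/2, β + SS/2) = Inverse-Gamma(6.5, 58.4).
The mode of Inverse-Gamma(a, b) is b/(a+1) = 58.4/7.5 ≈ 7.787.

σ̂²_MAP = 7.787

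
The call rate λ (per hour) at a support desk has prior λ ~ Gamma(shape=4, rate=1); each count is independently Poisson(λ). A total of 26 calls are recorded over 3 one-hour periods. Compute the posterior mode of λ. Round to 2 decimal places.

Σxᵢ = 26, n = 3.
Posterior ∝ λ^3e^(−1λ) · λ^26e^(−3λ) = λ^29e^(−4λ), i.e. Gamma(shape=30, rate=4).
The mode of a Gamma(a, b) with a ≥ 1 (shape–rate) is (a−1)/b = 29/4 ≈ 7.25.

λ̂_MAP = 7.25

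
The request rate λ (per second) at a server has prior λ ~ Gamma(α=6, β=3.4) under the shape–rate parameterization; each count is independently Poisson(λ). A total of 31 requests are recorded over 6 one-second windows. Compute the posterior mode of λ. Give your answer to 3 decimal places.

Σxᵢ = 31, n = 6.
Posterior ∝ λ^5e^(−3.4λ) · λ^31e^(−6λ) = λ^36e^(−9.4λ), i.e. Gamma(shape=37, rate=9.4).
The mode of a Gamma(a, b) with a ≥ 1 (shape–rate) is (a−1)/b = 36/9.4 ≈ 3.830.

λ̂_MAP = 3.830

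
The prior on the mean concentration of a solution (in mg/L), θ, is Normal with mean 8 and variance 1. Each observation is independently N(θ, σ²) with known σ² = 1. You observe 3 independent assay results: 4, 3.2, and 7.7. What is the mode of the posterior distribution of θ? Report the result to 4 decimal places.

n = 3; x̄ = (4 + 3.2 + 7.7)/3 = 14.9/3 = 149/30 ≈ 4.9667.
For a Normal prior and Normal likelihood with known variance, the posterior is Normal; its mode equals its mean, the precision-weighted average.
Prior precision 1/σ₀² = 1/1 = 1; data precision n/σ² = 3/1 = 3.
θ̂ = (1·8 + 3·(149/30)) / (1 + 3) = 22.9/4 = 5.7250.

θ̂_MAP = 5.7250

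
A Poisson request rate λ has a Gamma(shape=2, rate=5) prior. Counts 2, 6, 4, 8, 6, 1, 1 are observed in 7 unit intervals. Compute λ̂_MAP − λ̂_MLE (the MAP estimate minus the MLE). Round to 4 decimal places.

MAP − MLE = -1.5833

Σxᵢ = 28. Posterior is Gamma(30, 12); MAP = (30−1)/12 = 29/12 ≈ 2.41667.
MLE = x̄ = 28/7 ≈ 4.00000.
Difference = 29/12 − 28/7 = -19/12 ≈ -1.5833.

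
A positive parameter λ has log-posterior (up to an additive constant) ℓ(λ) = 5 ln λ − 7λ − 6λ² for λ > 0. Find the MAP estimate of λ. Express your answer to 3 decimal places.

ℓ'(λ) = 5/λ − 7 − 12λ. Setting this to zero and multiplying by λ: 12λ² + 7λ − 5 = 0.
λ = (−7 + √(7² + 4·12·5)) / (2·12) = (−7 + √289) / 24 = (−7 + 17)/24 = 5/12.
ℓ''(λ) = −5/λ² − 12 < 0, confirming a maximum.

λ̂_MAP = 0.417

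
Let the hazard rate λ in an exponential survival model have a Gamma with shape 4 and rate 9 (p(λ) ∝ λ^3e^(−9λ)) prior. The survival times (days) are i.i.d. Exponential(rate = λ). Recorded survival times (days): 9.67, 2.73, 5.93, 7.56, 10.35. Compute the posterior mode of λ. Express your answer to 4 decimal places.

The Exponential(rate=λ) likelihood is ∝ λ^n e^(−λΣtᵢ). Here n = 5 and Σtᵢ = 9.67 + 2.73 + 5.93 + 7.56 + 10.35 = 36.24.
Posterior ∝ λ^3e^(−9λ) · λ^5e^(−36.24λ) = λ^8e^(−45.24λ), i.e. Gamma(9, 45.24).
Mode = (a−1)/b = 8/45.24 ≈ 0.1768.

λ̂_MAP = 0.1768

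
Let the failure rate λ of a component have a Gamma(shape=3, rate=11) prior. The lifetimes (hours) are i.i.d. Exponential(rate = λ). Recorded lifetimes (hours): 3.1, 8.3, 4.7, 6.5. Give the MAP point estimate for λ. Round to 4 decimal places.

The Exponential(rate=λ) likelihood is ∝ λ^n e^(−λΣtᵢ). Here n = 4 and Σtᵢ = 3.1 + 8.3 + 4.7 + 6.5 = 22.6.
Posterior ∝ λ^2e^(−11λ) · λ^4e^(−22.6λ) = λ^6e^(−33.6λ), i.e. Gamma(7, 33.6).
Mode = (a−1)/b = 6/33.6 ≈ 0.1786.

λ̂_MAP = 0.1786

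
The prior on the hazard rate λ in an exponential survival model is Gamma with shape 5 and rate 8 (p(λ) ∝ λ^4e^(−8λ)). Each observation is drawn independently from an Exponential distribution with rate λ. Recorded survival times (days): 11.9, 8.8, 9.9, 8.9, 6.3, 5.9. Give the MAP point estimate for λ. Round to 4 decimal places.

λ̂_MAP = 0.1675

The Exponential(rate=λ) likelihood is ∝ λ^n e^(−λΣtᵢ). Here n = 6 and Σtᵢ = 11.9 + 8.8 + 9.9 + 8.9 + 6.3 + 5.9 = 51.7.
Posterior ∝ λ^4e^(−8λ) · λ^6e^(−51.7λ) = λ^10e^(−59.7λ), i.e. Gamma(11, 59.7).
Mode = (a−1)/b = 10/59.7 ≈ 0.1675.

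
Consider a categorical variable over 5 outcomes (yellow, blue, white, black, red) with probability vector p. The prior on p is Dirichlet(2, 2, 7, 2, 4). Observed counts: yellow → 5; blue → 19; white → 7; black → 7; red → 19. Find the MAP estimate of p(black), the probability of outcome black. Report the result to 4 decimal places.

MAP estimate of p(black) = 0.1159

The posterior is Dirichlet(αᵢ + nᵢ) = Dirichlet(7, 21, 14, 9, 23).
For a Dirichlet(a₁,…,a_K) with all aᵢ > 1, the mode has j-th component (aⱼ − 1)/(Σaᵢ − K).
Here Σaᵢ = 74 and K = 5, so p(black) = (9 − 1)/(74 − 5) = 8/69 ≈ 0.1159.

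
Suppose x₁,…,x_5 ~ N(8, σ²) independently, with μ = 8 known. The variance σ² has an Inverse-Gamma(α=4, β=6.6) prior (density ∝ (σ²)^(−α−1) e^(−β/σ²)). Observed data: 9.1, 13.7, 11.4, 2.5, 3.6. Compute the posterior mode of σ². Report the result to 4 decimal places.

σ̂²_MAP = 7.2047

Sum of squared deviations about the known mean: SS = (9.1−8)² + (13.7−8)² + (11.4−8)² + (2.5−8)² + (3.6−8)² = 94.87.
The Normal likelihood contributes (σ²)^(−n/2) exp(−SS/(2σ²)), so the posterior is Inverse-Gamma(α + n/2, β + SS/2) = Inverse-Gamma(6.5, 54.035).
The mode of Inverse-Gamma(a, b) is b/(a+1) = 54.035/7.5 ≈ 7.2047.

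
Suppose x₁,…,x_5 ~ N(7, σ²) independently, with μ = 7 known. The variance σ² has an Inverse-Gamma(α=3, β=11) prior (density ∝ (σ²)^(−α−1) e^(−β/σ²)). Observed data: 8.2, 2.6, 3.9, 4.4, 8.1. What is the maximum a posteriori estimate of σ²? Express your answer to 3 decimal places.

Sum of squared deviations about the known mean: SS = (8.2−7)² + (2.6−7)² + (3.9−7)² + (4.4−7)² + (8.1−7)² = 38.38.
The Normal likelihood contributes (σ²)^(−n/2) exp(−SS/(2σ²)), so the posterior is Inverse-Gamma(α + n/2, β + SS/2) = Inverse-Gamma(5.5, 30.19).
The mode of Inverse-Gamma(a, b) is b/(a+1) = 30.19/6.5 ≈ 4.645.

σ̂²_MAP = 4.645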